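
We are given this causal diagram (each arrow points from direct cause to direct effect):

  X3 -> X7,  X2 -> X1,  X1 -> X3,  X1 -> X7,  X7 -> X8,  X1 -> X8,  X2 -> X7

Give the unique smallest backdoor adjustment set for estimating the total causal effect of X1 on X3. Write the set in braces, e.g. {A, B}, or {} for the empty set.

Variables eligible for adjustment (non-descendants of X1, excluding X1 and X3): {X2}.
Backdoor paths from X1 to X3:
  P1: X1 <- X2 -> X7 <- X3
Each backdoor path contains an unconditioned collider, so every path is already blocked with the empty conditioning set:
  P1: blocked at collider X7 (neither it nor any descendant is in the conditioning set).
The empty set is therefore the unique smallest valid set.

{}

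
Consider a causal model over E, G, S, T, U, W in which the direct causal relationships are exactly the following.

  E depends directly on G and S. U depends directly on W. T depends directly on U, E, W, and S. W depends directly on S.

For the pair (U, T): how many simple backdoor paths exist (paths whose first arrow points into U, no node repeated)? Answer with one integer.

3

A backdoor path from U to T is any simple undirected path whose first edge points into U (i.e. leaves U via a parent).
Parents of U: {W}.
Enumerating:
  P1: U <- W <- S -> E -> T
  P2: U <- W <- S -> T
  P3: U <- W -> T
That exhausts the simple backdoor paths. Count: 3.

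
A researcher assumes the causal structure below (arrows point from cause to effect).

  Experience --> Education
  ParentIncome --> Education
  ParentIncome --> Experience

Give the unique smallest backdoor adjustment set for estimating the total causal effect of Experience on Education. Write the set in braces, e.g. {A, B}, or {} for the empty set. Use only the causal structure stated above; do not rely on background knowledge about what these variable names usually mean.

Variables eligible for adjustment (non-descendants of Experience, excluding Experience and Education): {ParentIncome}.
Backdoor paths from Experience to Education:
  P1: Experience <- ParentIncome -> Education
The empty set is not sufficient: P1 (Experience <- ParentIncome -> Education) has no collider blocking it and no conditioned non-collider, so it is open.
Try {ParentIncome}:
  P1: blocked at fork node ParentIncome ∈ conditioning set.
{ParentIncome} contains no descendant of Experience and blocks every backdoor path.
{ParentIncome} is the unique smallest valid adjustment set.

{ParentIncome}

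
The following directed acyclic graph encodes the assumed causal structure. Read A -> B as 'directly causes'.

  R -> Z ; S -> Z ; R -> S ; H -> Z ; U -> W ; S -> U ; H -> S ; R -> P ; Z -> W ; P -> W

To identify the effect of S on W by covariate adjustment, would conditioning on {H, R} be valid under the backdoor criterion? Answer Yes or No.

Yes

Backdoor paths from S to W (paths whose first edge points into S):
  P1: S <- R -> P -> W
  P2: S <- R -> Z -> W
  P3: S <- H -> Z <- R -> P -> W
  P4: S <- H -> Z -> W
Condition 1 (no descendant of S in the set): holds — descendants of S are {U, W, Z}; none are in {H, R}.
Condition 2 (every backdoor path blocked by {H, R}):
  P1: blocked at fork node R ∈ conditioning set.
  P2: blocked at fork node R ∈ conditioning set.
  P3: blocked at fork node H ∈ conditioning set.
  P4: blocked at fork node H ∈ conditioning set.
{H, R} satisfies the backdoor criterion.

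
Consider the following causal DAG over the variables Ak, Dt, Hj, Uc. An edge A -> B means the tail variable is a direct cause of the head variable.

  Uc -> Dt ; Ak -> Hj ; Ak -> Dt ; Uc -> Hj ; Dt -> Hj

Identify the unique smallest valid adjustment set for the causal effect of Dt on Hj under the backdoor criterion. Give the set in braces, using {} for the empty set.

Variables eligible for adjustment (non-descendants of Dt, excluding Dt and Hj): {Ak, Uc}.
Backdoor paths from Dt to Hj:
  P1: Dt <- Ak -> Hj
  P2: Dt <- Uc -> Hj
The empty set is not sufficient: P1 (Dt <- Ak -> Hj) has no collider blocking it and no conditioned non-collider, so it is open.
Try {Ak, Uc}:
  P1: blocked at fork node Ak ∈ conditioning set.
  P2: blocked at fork node Uc ∈ conditioning set.
{Ak, Uc} contains no descendant of Dt and blocks every backdoor path.
Every element of {Ak, Uc} is needed (dropping Ak leaves P1 open; dropping Uc leaves P2 open), so no proper subset is valid.
Among all size-2 subsets of the eligible variables, only {Ak, Uc} blocks every backdoor path, so it is the unique smallest valid adjustment set.

{Ak, Uc}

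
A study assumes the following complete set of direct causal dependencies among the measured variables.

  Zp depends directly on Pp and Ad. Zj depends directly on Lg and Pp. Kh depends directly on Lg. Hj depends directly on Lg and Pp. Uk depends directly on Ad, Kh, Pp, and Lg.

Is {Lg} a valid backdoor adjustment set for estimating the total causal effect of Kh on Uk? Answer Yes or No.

Yes

Backdoor paths from Kh to Uk (paths whose first edge points into Kh):
  P1: Kh <- Lg -> Zj <- Pp -> Zp <- Ad -> Uk
  P2: Kh <- Lg -> Zj <- Pp -> Uk
  P3: Kh <- Lg -> Hj <- Pp -> Zp <- Ad -> Uk
  P4: Kh <- Lg -> Hj <- Pp -> Uk
  P5: Kh <- Lg -> Uk
Condition 1 (no descendant of Kh in the set): holds — descendants of Kh are {Uk}; none are in {Lg}.
Condition 2 (every backdoor path blocked by {Lg}):
  P1: blocked at fork node Lg ∈ conditioning set.
  P2: blocked at fork node Lg ∈ conditioning set.
  P3: blocked at fork node Lg ∈ conditioning set.
  P4: blocked at fork node Lg ∈ conditioning set.
  P5: blocked at fork node Lg ∈ conditioning set.
{Lg} satisfies the backdoor criterion.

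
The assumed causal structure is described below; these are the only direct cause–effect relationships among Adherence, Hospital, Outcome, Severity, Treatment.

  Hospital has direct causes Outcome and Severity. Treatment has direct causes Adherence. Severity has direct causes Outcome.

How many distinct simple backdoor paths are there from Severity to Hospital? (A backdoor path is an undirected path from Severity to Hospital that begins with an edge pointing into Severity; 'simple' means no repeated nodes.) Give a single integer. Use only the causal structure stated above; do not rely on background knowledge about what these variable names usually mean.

1

A backdoor path from Severity to Hospital is any simple undirected path whose first edge points into Severity (i.e. leaves Severity via a parent).
Parents of Severity: {Outcome}.
Enumerating:
  P1: Severity <- Outcome -> Hospital
That exhausts the simple backdoor paths. Count: 1.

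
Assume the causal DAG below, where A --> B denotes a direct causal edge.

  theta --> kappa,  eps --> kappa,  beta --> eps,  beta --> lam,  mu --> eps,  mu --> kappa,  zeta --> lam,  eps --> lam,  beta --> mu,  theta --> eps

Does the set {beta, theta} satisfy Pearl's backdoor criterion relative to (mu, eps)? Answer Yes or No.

Backdoor paths from mu to eps (paths whose first edge points into mu):
  P1: mu <- beta -> eps
  P2: mu <- beta -> lam <- eps
Condition 1 (no descendant of mu in the set): holds — descendants of mu are {eps, kappa, lam}; none are in {beta, theta}.
Condition 2 (every backdoor path blocked by {beta, theta}):
  P1: blocked at fork node beta ∈ conditioning set.
  P2: blocked at fork node beta ∈ conditioning set.
{beta, theta} satisfies the backdoor criterion.

Yes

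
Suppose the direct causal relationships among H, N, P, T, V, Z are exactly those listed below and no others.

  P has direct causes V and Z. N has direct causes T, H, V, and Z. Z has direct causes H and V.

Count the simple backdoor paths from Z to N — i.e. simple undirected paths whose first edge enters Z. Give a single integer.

A backdoor path from Z to N is any simple undirected path whose first edge points into Z (i.e. leaves Z via a parent).
Parents of Z: {H, V}.
Enumerating:
  P1: Z <- V -> N
  P2: Z <- H -> N
That exhausts the simple backdoor paths. Count: 2.

2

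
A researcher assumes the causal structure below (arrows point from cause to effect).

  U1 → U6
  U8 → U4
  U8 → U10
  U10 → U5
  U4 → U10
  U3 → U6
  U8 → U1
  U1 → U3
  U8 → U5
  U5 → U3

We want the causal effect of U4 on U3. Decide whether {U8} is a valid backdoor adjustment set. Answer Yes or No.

Backdoor paths from U4 to U3 (paths whose first edge points into U4):
  P1: U4 <- U8 -> U1 -> U3
  P2: U4 <- U8 -> U1 -> U6 <- U3
  P3: U4 <- U8 -> U10 -> U5 -> U3
  P4: U4 <- U8 -> U5 -> U3
Condition 1 (no descendant of U4 in the set): holds — descendants of U4 are {U10, U3, U5, U6}; none are in {U8}.
Condition 2 (every backdoor path blocked by {U8}):
  P1: blocked at fork node U8 ∈ conditioning set.
  P2: blocked at fork node U8 ∈ conditioning set.
  P3: blocked at fork node U8 ∈ conditioning set.
  P4: blocked at fork node U8 ∈ conditioning set.
{U8} satisfies the backdoor criterion.

Yes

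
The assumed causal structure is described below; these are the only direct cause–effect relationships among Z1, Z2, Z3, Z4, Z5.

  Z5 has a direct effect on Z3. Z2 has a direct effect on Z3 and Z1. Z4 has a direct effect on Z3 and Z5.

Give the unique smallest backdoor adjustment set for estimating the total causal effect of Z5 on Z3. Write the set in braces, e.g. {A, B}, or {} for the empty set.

{Z4}

Variables eligible for adjustment (non-descendants of Z5, excluding Z5 and Z3): {Z1, Z2, Z4}.
Backdoor paths from Z5 to Z3:
  P1: Z5 <- Z4 -> Z3
The empty set is not sufficient: P1 (Z5 <- Z4 -> Z3) has no collider blocking it and no conditioned non-collider, so it is open.
Try {Z4}:
  P1: blocked at fork node Z4 ∈ conditioning set.
{Z4} contains no descendant of Z5 and blocks every backdoor path.
No other singleton works — e.g. {Z2} leaves P1 open — so {Z4} is the unique smallest valid adjustment set.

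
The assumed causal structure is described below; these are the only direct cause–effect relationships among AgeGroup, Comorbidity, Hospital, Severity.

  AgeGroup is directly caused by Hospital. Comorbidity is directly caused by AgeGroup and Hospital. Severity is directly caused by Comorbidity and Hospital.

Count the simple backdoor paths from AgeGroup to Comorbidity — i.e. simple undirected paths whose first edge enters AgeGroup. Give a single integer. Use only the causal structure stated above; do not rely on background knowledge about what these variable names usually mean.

A backdoor path from AgeGroup to Comorbidity is any simple undirected path whose first edge points into AgeGroup (i.e. leaves AgeGroup via a parent).
Parents of AgeGroup: {Hospital}.
Enumerating:
  P1: AgeGroup <- Hospital -> Comorbidity
  P2: AgeGroup <- Hospital -> Severity <- Comorbidity
That exhausts the simple backdoor paths. Count: 2.

2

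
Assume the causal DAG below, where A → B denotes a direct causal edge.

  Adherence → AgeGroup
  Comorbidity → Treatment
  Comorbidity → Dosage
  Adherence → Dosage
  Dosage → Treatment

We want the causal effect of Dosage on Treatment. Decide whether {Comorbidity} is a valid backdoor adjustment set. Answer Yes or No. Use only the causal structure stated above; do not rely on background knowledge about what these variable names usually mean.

Yes

Backdoor paths from Dosage to Treatment (paths whose first edge points into Dosage):
  P1: Dosage <- Comorbidity -> Treatment
Condition 1 (no descendant of Dosage in the set): holds — descendants of Dosage are {Treatment}; none are in {Comorbidity}.
Condition 2 (every backdoor path blocked by {Comorbidity}):
  P1: blocked at fork node Comorbidity ∈ conditioning set.
{Comorbidity} satisfies the backdoor criterion.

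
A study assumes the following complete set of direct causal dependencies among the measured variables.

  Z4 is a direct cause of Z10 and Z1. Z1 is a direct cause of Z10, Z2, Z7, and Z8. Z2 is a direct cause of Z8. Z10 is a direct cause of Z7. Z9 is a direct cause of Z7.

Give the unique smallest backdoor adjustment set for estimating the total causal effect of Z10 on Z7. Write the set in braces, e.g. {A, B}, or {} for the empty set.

{Z1}

Variables eligible for adjustment (non-descendants of Z10, excluding Z10 and Z7): {Z1, Z2, Z4, Z8, Z9}.
Backdoor paths from Z10 to Z7:
  P1: Z10 <- Z4 -> Z1 -> Z7
  P2: Z10 <- Z1 -> Z7
The empty set is not sufficient: P1 (Z10 <- Z4 -> Z1 -> Z7) has no collider blocking it and no conditioned non-collider, so it is open.
Try {Z1}:
  P1: blocked at chain node Z1 ∈ conditioning set.
  P2: blocked at fork node Z1 ∈ conditioning set.
{Z1} contains no descendant of Z10 and blocks every backdoor path.
No other singleton works — e.g. {Z9} leaves P1 open — so {Z1} is the unique smallest valid adjustment set.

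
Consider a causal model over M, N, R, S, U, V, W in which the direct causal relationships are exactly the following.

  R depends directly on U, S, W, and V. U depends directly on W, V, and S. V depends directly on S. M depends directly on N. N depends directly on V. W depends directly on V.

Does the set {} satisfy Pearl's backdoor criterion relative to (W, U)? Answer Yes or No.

No

Backdoor paths from W to U (paths whose first edge points into W):
  P1: W <- V <- S -> U
  P2: W <- V <- S -> R <- U
  P3: W <- V -> U
  P4: W <- V -> R <- S -> U
  P5: W <- V -> R <- U
Condition 1 (no descendant of W in the set): holds — descendants of W are {R, U}; none are in {}.
Condition 2 (every backdoor path blocked by {}):
  P1: open — no interior node is in the conditioning set.
  P2: blocked at collider R (neither it nor any descendant is in the conditioning set).
  P3: open — no interior node is in the conditioning set.
  P4: blocked at collider R (neither it nor any descendant is in the conditioning set).
  P5: blocked at collider R (neither it nor any descendant is in the conditioning set).
{} does not satisfy the backdoor criterion.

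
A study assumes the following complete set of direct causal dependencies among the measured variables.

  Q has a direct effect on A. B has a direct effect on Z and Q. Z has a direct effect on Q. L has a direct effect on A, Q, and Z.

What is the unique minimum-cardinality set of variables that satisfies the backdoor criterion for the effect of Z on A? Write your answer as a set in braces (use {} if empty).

Variables eligible for adjustment (non-descendants of Z, excluding Z and A): {B, L}.
Backdoor paths from Z to A:
  P1: Z <- L -> Q -> A
  P2: Z <- L -> A
  P3: Z <- B -> Q <- L -> A
  P4: Z <- B -> Q -> A
The empty set is not sufficient: P1 (Z <- L -> Q -> A) has no collider blocking it and no conditioned non-collider, so it is open.
Try {B, L}:
  P1: blocked at fork node L ∈ conditioning set.
  P2: blocked at fork node L ∈ conditioning set.
  P3: blocked at fork node B ∈ conditioning set.
  P4: blocked at fork node B ∈ conditioning set.
{B, L} contains no descendant of Z and blocks every backdoor path.
Every element of {B, L} is needed (dropping B leaves P4 open; dropping L leaves P1 open), so no proper subset is valid.
Among all size-2 subsets of the eligible variables, only {B, L} blocks every backdoor path, so it is the unique smallest valid adjustment set.

{B, L}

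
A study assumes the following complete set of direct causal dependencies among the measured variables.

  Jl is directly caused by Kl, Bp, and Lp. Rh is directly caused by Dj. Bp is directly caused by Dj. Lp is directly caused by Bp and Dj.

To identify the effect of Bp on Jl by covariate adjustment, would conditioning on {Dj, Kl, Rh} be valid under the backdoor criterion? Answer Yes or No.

Yes

Backdoor paths from Bp to Jl (paths whose first edge points into Bp):
  P1: Bp <- Dj -> Lp -> Jl
Condition 1 (no descendant of Bp in the set): holds — descendants of Bp are {Jl, Lp}; none are in {Dj, Kl, Rh}.
Condition 2 (every backdoor path blocked by {Dj, Kl, Rh}):
  P1: blocked at fork node Dj ∈ conditioning set.
{Dj, Kl, Rh} satisfies the backdoor criterion.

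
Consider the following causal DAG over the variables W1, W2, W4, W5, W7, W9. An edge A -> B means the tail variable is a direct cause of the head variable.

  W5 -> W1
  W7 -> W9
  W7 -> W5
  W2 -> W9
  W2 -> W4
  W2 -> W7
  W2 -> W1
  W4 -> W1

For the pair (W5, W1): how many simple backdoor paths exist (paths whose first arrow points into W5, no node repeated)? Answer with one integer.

A backdoor path from W5 to W1 is any simple undirected path whose first edge points into W5 (i.e. leaves W5 via a parent).
Parents of W5: {W7}.
Enumerating:
  P1: W5 <- W7 <- W2 -> W4 -> W1
  P2: W5 <- W7 <- W2 -> W1
  P3: W5 <- W7 -> W9 <- W2 -> W4 -> W1
  P4: W5 <- W7 -> W9 <- W2 -> W1
That exhausts the simple backdoor paths. Count: 4.

4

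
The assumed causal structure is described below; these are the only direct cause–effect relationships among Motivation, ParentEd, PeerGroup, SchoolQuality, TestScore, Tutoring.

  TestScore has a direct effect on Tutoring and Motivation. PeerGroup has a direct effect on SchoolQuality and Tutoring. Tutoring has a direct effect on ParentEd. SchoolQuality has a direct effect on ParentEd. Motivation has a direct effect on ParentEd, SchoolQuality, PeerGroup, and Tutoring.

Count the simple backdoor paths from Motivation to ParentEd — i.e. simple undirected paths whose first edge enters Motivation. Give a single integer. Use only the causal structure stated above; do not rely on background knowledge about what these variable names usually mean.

A backdoor path from Motivation to ParentEd is any simple undirected path whose first edge points into Motivation (i.e. leaves Motivation via a parent).
Parents of Motivation: {TestScore}.
Enumerating:
  P1: Motivation <- TestScore -> Tutoring <- PeerGroup -> SchoolQuality -> ParentEd
  P2: Motivation <- TestScore -> Tutoring -> ParentEd
That exhausts the simple backdoor paths. Count: 2.

2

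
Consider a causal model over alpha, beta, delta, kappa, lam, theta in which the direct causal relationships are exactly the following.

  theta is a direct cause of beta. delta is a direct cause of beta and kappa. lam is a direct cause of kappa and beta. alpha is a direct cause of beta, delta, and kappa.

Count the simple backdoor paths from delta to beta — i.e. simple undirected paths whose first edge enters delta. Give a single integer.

2

A backdoor path from delta to beta is any simple undirected path whose first edge points into delta (i.e. leaves delta via a parent).
Parents of delta: {alpha}.
Enumerating:
  P1: delta <- alpha -> beta
  P2: delta <- alpha -> kappa <- lam -> beta
That exhausts the simple backdoor paths. Count: 2.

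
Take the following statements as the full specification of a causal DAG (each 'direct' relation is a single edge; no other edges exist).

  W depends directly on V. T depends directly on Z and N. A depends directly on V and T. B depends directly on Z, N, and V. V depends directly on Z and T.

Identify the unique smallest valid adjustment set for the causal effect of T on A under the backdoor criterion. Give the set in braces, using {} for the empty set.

Variables eligible for adjustment (non-descendants of T, excluding T and A): {N, Z}.
Backdoor paths from T to A:
  P1: T <- Z -> V -> A
  P2: T <- Z -> B <- V -> A
  P3: T <- N -> B <- Z -> V -> A
  P4: T <- N -> B <- V -> A
The empty set is not sufficient: P1 (T <- Z -> V -> A) has no collider blocking it and no conditioned non-collider, so it is open.
Try {Z}:
  P1: blocked at fork node Z ∈ conditioning set.
  P2: blocked at fork node Z ∈ conditioning set.
  P3: blocked at collider B (neither it nor any descendant is in the conditioning set).
  P4: blocked at collider B (neither it nor any descendant is in the conditioning set).
{Z} contains no descendant of T and blocks every backdoor path.
No other singleton works — e.g. {N} leaves P1 open — so {Z} is the unique smallest valid adjustment set.

{Z}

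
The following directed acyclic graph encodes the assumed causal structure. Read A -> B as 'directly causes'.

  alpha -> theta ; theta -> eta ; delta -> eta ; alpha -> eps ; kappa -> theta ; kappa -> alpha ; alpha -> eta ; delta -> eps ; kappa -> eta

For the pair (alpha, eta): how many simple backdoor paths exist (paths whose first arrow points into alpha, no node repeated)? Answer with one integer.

A backdoor path from alpha to eta is any simple undirected path whose first edge points into alpha (i.e. leaves alpha via a parent).
Parents of alpha: {kappa}.
Enumerating:
  P1: alpha <- kappa -> theta -> eta
  P2: alpha <- kappa -> eta
That exhausts the simple backdoor paths. Count: 2.

2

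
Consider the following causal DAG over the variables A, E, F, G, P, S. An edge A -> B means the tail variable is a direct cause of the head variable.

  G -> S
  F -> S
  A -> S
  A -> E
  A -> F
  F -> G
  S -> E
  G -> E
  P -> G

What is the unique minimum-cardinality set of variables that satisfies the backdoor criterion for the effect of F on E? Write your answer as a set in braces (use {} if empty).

{A}

Variables eligible for adjustment (non-descendants of F, excluding F and E): {A, P}.
Backdoor paths from F to E:
  P1: F <- A -> S <- G -> E
  P2: F <- A -> S -> E
  P3: F <- A -> E
The empty set is not sufficient: P2 (F <- A -> S -> E) has no collider blocking it and no conditioned non-collider, so it is open.
Try {A}:
  P1: blocked at fork node A ∈ conditioning set.
  P2: blocked at fork node A ∈ conditioning set.
  P3: blocked at fork node A ∈ conditioning set.
{A} contains no descendant of F and blocks every backdoor path.
No other singleton works — e.g. {P} leaves P2 open — so {A} is the unique smallest valid adjustment set.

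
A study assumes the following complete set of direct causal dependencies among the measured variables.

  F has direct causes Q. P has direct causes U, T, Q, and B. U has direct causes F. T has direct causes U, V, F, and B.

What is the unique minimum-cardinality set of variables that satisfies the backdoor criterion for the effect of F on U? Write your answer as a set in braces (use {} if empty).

Variables eligible for adjustment (non-descendants of F, excluding F and U): {B, Q, V}.
Backdoor paths from F to U:
  P1: F <- Q -> P <- B -> T <- U
  P2: F <- Q -> P <- U
  P3: F <- Q -> P <- T <- U
Each backdoor path contains an unconditioned collider, so every path is already blocked with the empty conditioning set:
  P1: blocked at collider P (neither it nor any descendant is in the conditioning set).
  P2: blocked at collider P (neither it nor any descendant is in the conditioning set).
  P3: blocked at collider P (neither it nor any descendant is in the conditioning set).
The empty set is therefore the unique smallest valid set.

{}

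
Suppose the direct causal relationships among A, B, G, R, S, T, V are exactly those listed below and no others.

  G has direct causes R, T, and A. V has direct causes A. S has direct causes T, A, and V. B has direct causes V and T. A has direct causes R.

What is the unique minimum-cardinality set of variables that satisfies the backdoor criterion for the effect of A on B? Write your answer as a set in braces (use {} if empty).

{}

Variables eligible for adjustment (non-descendants of A, excluding A and B): {R, T}.
Backdoor paths from A to B:
  P1: A <- R -> G <- T -> B
  P2: A <- R -> G <- T -> S <- V -> B
Each backdoor path contains an unconditioned collider, so every path is already blocked with the empty conditioning set:
  P1: blocked at collider G (neither it nor any descendant is in the conditioning set).
  P2: blocked at collider G (neither it nor any descendant is in the conditioning set).
The empty set is therefore the unique smallest valid set.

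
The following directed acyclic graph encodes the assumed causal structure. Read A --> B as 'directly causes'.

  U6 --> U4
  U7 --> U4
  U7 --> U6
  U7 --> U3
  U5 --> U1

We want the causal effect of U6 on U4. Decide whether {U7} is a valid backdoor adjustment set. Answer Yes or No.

Yes

Backdoor paths from U6 to U4 (paths whose first edge points into U6):
  P1: U6 <- U7 -> U4
Condition 1 (no descendant of U6 in the set): holds — descendants of U6 are {U4}; none are in {U7}.
Condition 2 (every backdoor path blocked by {U7}):
  P1: blocked at fork node U7 ∈ conditioning set.
{U7} satisfies the backdoor criterion.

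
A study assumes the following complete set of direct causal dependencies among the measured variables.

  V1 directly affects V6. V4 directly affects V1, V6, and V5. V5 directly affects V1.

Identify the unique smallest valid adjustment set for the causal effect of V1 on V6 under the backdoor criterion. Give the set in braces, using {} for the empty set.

Variables eligible for adjustment (non-descendants of V1, excluding V1 and V6): {V4, V5}.
Backdoor paths from V1 to V6:
  P1: V1 <- V4 -> V6
  P2: V1 <- V5 <- V4 -> V6
The empty set is not sufficient: P1 (V1 <- V4 -> V6) has no collider blocking it and no conditioned non-collider, so it is open.
Try {V4}:
  P1: blocked at fork node V4 ∈ conditioning set.
  P2: blocked at fork node V4 ∈ conditioning set.
{V4} contains no descendant of V1 and blocks every backdoor path.
No other singleton works — e.g. {V5} leaves P1 open — so {V4} is the unique smallest valid adjustment set.

{V4}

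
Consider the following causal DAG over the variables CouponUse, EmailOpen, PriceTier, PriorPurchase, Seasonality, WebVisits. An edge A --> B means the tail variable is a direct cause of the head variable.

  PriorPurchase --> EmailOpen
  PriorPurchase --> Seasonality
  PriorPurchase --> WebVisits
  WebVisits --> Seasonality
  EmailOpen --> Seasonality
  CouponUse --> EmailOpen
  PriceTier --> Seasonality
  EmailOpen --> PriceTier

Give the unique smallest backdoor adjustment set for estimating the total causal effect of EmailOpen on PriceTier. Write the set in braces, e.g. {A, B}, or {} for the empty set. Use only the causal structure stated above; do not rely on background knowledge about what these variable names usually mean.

Variables eligible for adjustment (non-descendants of EmailOpen, excluding EmailOpen and PriceTier): {CouponUse, PriorPurchase, WebVisits}.
Backdoor paths from EmailOpen to PriceTier:
  P1: EmailOpen <- PriorPurchase -> WebVisits -> Seasonality <- PriceTier
  P2: EmailOpen <- PriorPurchase -> Seasonality <- PriceTier
Each backdoor path contains an unconditioned collider, so every path is already blocked with the empty conditioning set:
  P1: blocked at collider Seasonality (neither it nor any descendant is in the conditioning set).
  P2: blocked at collider Seasonality (neither it nor any descendant is in the conditioning set).
The empty set is therefore the unique smallest valid set.

{}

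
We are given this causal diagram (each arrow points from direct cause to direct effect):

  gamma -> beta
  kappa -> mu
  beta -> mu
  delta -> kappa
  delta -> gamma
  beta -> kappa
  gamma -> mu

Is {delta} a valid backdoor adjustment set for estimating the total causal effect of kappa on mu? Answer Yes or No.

No

Backdoor paths from kappa to mu (paths whose first edge points into kappa):
  P1: kappa <- delta -> gamma -> beta -> mu
  P2: kappa <- delta -> gamma -> mu
  P3: kappa <- beta <- gamma -> mu
  P4: kappa <- beta -> mu
Condition 1 (no descendant of kappa in the set): holds — descendants of kappa are {mu}; none are in {delta}.
Condition 2 (every backdoor path blocked by {delta}):
  P1: blocked at fork node delta ∈ conditioning set.
  P2: blocked at fork node delta ∈ conditioning set.
  P3: open — no interior node is in the conditioning set.
  P4: open — no interior node is in the conditioning set.
{delta} does not satisfy the backdoor criterion.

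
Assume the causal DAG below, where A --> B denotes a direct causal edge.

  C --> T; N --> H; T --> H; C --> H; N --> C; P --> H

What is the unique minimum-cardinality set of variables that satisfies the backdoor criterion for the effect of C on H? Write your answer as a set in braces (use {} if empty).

{N}

Variables eligible for adjustment (non-descendants of C, excluding C and H): {N, P}.
Backdoor paths from C to H:
  P1: C <- N -> H
The empty set is not sufficient: P1 (C <- N -> H) has no collider blocking it and no conditioned non-collider, so it is open.
Try {N}:
  P1: blocked at fork node N ∈ conditioning set.
{N} contains no descendant of C and blocks every backdoor path.
No other singleton works — e.g. {P} leaves P1 open — so {N} is the unique smallest valid adjustment set.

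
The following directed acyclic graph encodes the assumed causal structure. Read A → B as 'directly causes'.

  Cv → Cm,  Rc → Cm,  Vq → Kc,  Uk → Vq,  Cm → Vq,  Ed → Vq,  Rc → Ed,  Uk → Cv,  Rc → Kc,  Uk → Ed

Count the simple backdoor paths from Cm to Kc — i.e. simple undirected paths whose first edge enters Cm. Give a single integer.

7

A backdoor path from Cm to Kc is any simple undirected path whose first edge points into Cm (i.e. leaves Cm via a parent).
Parents of Cm: {Cv, Rc}.
Enumerating:
  P1: Cm <- Rc -> Ed <- Uk -> Vq -> Kc
  P2: Cm <- Rc -> Ed -> Vq -> Kc
  P3: Cm <- Rc -> Kc
  P4: Cm <- Cv <- Uk -> Ed <- Rc -> Kc
  P5: Cm <- Cv <- Uk -> Ed -> Vq -> Kc
  P6: Cm <- Cv <- Uk -> Vq <- Ed <- Rc -> Kc
  P7: Cm <- Cv <- Uk -> Vq -> Kc
That exhausts the simple backdoor paths. Count: 7.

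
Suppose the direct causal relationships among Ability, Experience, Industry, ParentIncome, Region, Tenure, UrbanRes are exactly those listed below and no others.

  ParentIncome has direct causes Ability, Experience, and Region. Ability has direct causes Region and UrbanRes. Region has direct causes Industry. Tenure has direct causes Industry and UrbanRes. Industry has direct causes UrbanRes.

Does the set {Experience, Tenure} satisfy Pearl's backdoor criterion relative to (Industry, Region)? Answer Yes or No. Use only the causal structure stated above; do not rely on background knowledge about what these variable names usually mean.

Backdoor paths from Industry to Region (paths whose first edge points into Industry):
  P1: Industry <- UrbanRes -> Ability <- Region
  P2: Industry <- UrbanRes -> Ability -> ParentIncome <- Region
Condition 1 (no descendant of Industry in the set): FAILS — Tenure is a descendant of Industry.
Condition 2 (every backdoor path blocked by {Experience, Tenure}):
  P1: blocked at collider Ability (neither it nor any descendant is in the conditioning set).
  P2: blocked at collider ParentIncome (neither it nor any descendant is in the conditioning set).
{Experience, Tenure} does not satisfy the backdoor criterion.

No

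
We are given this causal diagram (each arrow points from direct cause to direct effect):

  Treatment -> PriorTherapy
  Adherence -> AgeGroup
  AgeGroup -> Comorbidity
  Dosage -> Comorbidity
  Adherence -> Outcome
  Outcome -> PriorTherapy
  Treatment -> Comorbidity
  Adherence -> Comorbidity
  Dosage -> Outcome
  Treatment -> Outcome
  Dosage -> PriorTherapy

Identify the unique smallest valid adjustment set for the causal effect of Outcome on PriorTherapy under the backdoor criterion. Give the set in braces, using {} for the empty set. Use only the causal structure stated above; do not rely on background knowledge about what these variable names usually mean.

Variables eligible for adjustment (non-descendants of Outcome, excluding Outcome and PriorTherapy): {Adherence, AgeGroup, Comorbidity, Dosage, Treatment}.
Backdoor paths from Outcome to PriorTherapy:
  P1: Outcome <- Dosage -> PriorTherapy
  P2: Outcome <- Dosage -> Comorbidity <- Treatment -> PriorTherapy
  P3: Outcome <- Treatment -> PriorTherapy
  P4: Outcome <- Treatment -> Comorbidity <- Dosage -> PriorTherapy
  P5: Outcome <- Adherence -> AgeGroup -> Comorbidity <- Dosage -> PriorTherapy
  P6: Outcome <- Adherence -> AgeGroup -> Comorbidity <- Treatment -> PriorTherapy
  P7: Outcome <- Adherence -> Comorbidity <- Dosage -> PriorTherapy
  P8: Outcome <- Adherence -> Comorbidity <- Treatment -> PriorTherapy
The empty set is not sufficient: P1 (Outcome <- Dosage -> PriorTherapy) has no collider blocking it and no conditioned non-collider, so it is open.
Try {Dosage, Treatment}:
  P1: blocked at fork node Dosage ∈ conditioning set.
  P2: blocked at fork node Dosage ∈ conditioning set.
  P3: blocked at fork node Treatment ∈ conditioning set.
  P4: blocked at fork node Treatment ∈ conditioning set.
  P5: blocked at collider Comorbidity (neither it nor any descendant is in the conditioning set).
  P6: blocked at collider Comorbidity (neither it nor any descendant is in the conditioning set).
  P7: blocked at collider Comorbidity (neither it nor any descendant is in the conditioning set).
  P8: blocked at collider Comorbidity (neither it nor any descendant is in the conditioning set).
{Dosage, Treatment} contains no descendant of Outcome and blocks every backdoor path.
Every element of {Dosage, Treatment} is needed (dropping Dosage leaves P1 open; dropping Treatment leaves P3 open), so no proper subset is valid.
Among all size-2 subsets of the eligible variables, only {Dosage, Treatment} blocks every backdoor path, so it is the unique smallest valid adjustment set.

{Dosage, Treatment}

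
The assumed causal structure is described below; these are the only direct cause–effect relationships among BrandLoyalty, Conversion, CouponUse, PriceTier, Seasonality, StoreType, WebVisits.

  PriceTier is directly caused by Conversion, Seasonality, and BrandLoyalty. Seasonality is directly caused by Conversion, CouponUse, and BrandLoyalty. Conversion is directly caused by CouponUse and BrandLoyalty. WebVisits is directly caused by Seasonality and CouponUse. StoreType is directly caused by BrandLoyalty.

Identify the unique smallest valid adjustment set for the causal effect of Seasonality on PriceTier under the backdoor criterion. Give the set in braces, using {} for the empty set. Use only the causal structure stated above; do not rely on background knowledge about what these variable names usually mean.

{BrandLoyalty, Conversion}

Variables eligible for adjustment (non-descendants of Seasonality, excluding Seasonality and PriceTier): {BrandLoyalty, Conversion, CouponUse, StoreType}.
Backdoor paths from Seasonality to PriceTier:
  P1: Seasonality <- BrandLoyalty -> Conversion -> PriceTier
  P2: Seasonality <- BrandLoyalty -> PriceTier
  P3: Seasonality <- CouponUse -> Conversion <- BrandLoyalty -> PriceTier
  P4: Seasonality <- CouponUse -> Conversion -> PriceTier
  P5: Seasonality <- Conversion <- BrandLoyalty -> PriceTier
  P6: Seasonality <- Conversion -> PriceTier
The empty set is not sufficient: P1 (Seasonality <- BrandLoyalty -> Conversion -> PriceTier) has no collider blocking it and no conditioned non-collider, so it is open.
Try {BrandLoyalty, Conversion}:
  P1: blocked at fork node BrandLoyalty ∈ conditioning set.
  P2: blocked at fork node BrandLoyalty ∈ conditioning set.
  P3: blocked at fork node BrandLoyalty ∈ conditioning set.
  P4: blocked at chain node Conversion ∈ conditioning set.
  P5: blocked at chain node Conversion ∈ conditioning set.
  P6: blocked at fork node Conversion ∈ conditioning set.
{BrandLoyalty, Conversion} contains no descendant of Seasonality and blocks every backdoor path.
Every element of {BrandLoyalty, Conversion} is needed (dropping BrandLoyalty leaves P2 open; dropping Conversion leaves P4 open), so no proper subset is valid.
Among all size-2 subsets of the eligible variables, only {BrandLoyalty, Conversion} blocks every backdoor path, so it is the unique smallest valid adjustment set.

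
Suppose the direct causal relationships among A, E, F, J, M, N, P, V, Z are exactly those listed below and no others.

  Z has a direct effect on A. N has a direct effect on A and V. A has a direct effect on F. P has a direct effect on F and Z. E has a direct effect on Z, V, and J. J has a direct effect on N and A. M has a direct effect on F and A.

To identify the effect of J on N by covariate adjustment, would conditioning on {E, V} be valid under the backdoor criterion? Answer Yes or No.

No

Backdoor paths from J to N (paths whose first edge points into J):
  P1: J <- E -> Z <- P -> F <- M -> A <- N
  P2: J <- E -> Z <- P -> F <- A <- N
  P3: J <- E -> Z -> A <- N
  P4: J <- E -> V <- N
Condition 1 (no descendant of J in the set): FAILS — V is a descendant of J.
Condition 2 (every backdoor path blocked by {E, V}):
  P1: blocked at fork node E ∈ conditioning set.
  P2: blocked at fork node E ∈ conditioning set.
  P3: blocked at fork node E ∈ conditioning set.
  P4: blocked at fork node E ∈ conditioning set.
{E, V} does not satisfy the backdoor criterion.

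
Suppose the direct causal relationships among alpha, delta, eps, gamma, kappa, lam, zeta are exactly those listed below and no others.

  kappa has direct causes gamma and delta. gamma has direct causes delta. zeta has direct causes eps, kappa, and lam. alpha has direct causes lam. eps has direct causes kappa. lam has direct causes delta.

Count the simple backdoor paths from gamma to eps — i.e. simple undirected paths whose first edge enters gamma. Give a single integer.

A backdoor path from gamma to eps is any simple undirected path whose first edge points into gamma (i.e. leaves gamma via a parent).
Parents of gamma: {delta}.
Enumerating:
  P1: gamma <- delta -> lam -> zeta <- kappa -> eps
  P2: gamma <- delta -> lam -> zeta <- eps
  P3: gamma <- delta -> kappa -> eps
  P4: gamma <- delta -> kappa -> zeta <- eps
That exhausts the simple backdoor paths. Count: 4.

4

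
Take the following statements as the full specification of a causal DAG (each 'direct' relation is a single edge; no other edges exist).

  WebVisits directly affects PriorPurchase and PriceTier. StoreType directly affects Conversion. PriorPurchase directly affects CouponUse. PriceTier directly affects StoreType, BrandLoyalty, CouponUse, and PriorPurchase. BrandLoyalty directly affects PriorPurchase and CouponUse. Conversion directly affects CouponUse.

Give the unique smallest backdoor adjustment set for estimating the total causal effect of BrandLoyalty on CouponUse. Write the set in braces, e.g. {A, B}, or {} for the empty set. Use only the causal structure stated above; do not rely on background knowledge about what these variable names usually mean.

{PriceTier}

Variables eligible for adjustment (non-descendants of BrandLoyalty, excluding BrandLoyalty and CouponUse): {Conversion, PriceTier, StoreType, WebVisits}.
Backdoor paths from BrandLoyalty to CouponUse:
  P1: BrandLoyalty <- PriceTier <- WebVisits -> PriorPurchase -> CouponUse
  P2: BrandLoyalty <- PriceTier -> StoreType -> Conversion -> CouponUse
  P3: BrandLoyalty <- PriceTier -> PriorPurchase -> CouponUse
  P4: BrandLoyalty <- PriceTier -> CouponUse
The empty set is not sufficient: P1 (BrandLoyalty <- PriceTier <- WebVisits -> PriorPurchase -> CouponUse) has no collider blocking it and no conditioned non-collider, so it is open.
Try {PriceTier}:
  P1: blocked at chain node PriceTier ∈ conditioning set.
  P2: blocked at fork node PriceTier ∈ conditioning set.
  P3: blocked at fork node PriceTier ∈ conditioning set.
  P4: blocked at fork node PriceTier ∈ conditioning set.
{PriceTier} contains no descendant of BrandLoyalty and blocks every backdoor path.
No other singleton works — e.g. {WebVisits} leaves P2 open — so {PriceTier} is the unique smallest valid adjustment set.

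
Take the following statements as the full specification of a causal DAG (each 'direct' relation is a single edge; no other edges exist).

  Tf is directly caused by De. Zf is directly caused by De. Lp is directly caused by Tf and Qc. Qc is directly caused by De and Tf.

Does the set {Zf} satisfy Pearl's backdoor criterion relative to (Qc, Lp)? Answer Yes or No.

No

Backdoor paths from Qc to Lp (paths whose first edge points into Qc):
  P1: Qc <- De -> Tf -> Lp
  P2: Qc <- Tf -> Lp
Condition 1 (no descendant of Qc in the set): holds — descendants of Qc are {Lp}; none are in {Zf}.
Condition 2 (every backdoor path blocked by {Zf}):
  P1: open — no interior node is in the conditioning set.
  P2: open — no interior node is in the conditioning set.
{Zf} does not satisfy the backdoor criterion.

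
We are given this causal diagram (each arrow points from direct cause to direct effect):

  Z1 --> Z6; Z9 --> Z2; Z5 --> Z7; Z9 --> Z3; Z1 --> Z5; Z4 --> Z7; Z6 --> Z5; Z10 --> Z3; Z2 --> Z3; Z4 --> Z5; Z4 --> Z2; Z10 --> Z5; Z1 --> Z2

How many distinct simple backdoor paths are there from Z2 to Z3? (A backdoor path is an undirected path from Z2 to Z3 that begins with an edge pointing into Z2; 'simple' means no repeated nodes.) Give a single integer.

5

A backdoor path from Z2 to Z3 is any simple undirected path whose first edge points into Z2 (i.e. leaves Z2 via a parent).
Parents of Z2: {Z1, Z4, Z9}.
Enumerating:
  P1: Z2 <- Z1 -> Z6 -> Z5 <- Z10 -> Z3
  P2: Z2 <- Z1 -> Z5 <- Z10 -> Z3
  P3: Z2 <- Z4 -> Z5 <- Z10 -> Z3
  P4: Z2 <- Z4 -> Z7 <- Z5 <- Z10 -> Z3
  P5: Z2 <- Z9 -> Z3
That exhausts the simple backdoor paths. Count: 5.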